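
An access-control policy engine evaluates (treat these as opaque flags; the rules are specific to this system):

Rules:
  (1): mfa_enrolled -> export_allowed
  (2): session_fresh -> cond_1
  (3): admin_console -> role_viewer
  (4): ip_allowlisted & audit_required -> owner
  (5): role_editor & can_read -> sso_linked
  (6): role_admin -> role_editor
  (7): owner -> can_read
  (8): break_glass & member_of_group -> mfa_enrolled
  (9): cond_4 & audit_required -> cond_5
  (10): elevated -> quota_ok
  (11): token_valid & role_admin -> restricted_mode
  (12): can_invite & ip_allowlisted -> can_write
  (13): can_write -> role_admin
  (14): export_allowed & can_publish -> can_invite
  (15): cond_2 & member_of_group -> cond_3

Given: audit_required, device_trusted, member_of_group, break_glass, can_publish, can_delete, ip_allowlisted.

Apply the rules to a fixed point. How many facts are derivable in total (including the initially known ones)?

Round 1 fires (4), (8), giving owner, mfa_enrolled.
Round 2 fires (1), (7), giving export_allowed, can_read.
Round 3 fires (14), giving can_invite.
Round 4 fires (12), giving can_write.
Round 5 fires (13), giving role_admin.
Round 6 fires (6), giving role_editor.
Round 7 fires (5), giving sso_linked.
Closure: {audit_required, break_glass, can_delete, can_invite, can_publish, can_read, can_write, device_trusted, export_allowed, ip_allowlisted, member_of_group, mfa_enrolled, owner, role_admin, role_editor, sso_linked} — 16 facts.

16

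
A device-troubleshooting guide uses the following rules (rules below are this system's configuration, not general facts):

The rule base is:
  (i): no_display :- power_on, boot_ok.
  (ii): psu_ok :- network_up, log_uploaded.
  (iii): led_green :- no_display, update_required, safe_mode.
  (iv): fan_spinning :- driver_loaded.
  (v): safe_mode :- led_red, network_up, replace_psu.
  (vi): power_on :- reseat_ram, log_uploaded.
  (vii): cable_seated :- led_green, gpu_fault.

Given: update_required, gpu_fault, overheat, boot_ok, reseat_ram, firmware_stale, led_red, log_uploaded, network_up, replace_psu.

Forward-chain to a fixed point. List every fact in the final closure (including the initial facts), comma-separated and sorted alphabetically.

Round 1: (ii) [psu_ok :- network_up, log_uploaded.]; (v) [safe_mode :- led_red, network_up, replace_psu.]; (vi) [power_on :- reseat_ram, log_uploaded.]. Adds psu_ok, safe_mode, power_on.
Round 2: (i) [no_display :- power_on, boot_ok.]. Adds no_display.
Round 3: (iii) [led_green :- no_display, update_required, safe_mode.]. Adds led_green.
Round 4: (vii) [cable_seated :- led_green, gpu_fault.]. Adds cable_seated.

boot_ok, cable_seated, firmware_stale, gpu_fault, led_green, led_red, log_uploaded, network_up, no_display, overheat, power_on, psu_ok, replace_psu, reseat_ram, safe_mode, update_required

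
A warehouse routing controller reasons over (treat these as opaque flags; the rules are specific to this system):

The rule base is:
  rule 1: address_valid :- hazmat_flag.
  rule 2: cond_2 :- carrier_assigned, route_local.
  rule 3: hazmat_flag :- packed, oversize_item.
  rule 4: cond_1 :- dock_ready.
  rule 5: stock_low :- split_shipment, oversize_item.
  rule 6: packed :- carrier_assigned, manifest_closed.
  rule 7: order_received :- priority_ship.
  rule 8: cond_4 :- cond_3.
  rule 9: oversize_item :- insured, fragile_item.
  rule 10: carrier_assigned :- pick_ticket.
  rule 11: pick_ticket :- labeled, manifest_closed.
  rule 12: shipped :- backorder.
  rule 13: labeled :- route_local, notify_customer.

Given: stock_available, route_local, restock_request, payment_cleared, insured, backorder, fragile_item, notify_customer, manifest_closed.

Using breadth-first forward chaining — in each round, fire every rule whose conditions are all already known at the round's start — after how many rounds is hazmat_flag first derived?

Round 1 fires rule 9, rule 12, rule 13, giving oversize_item, shipped, labeled.
Round 2 fires rule 11, giving pick_ticket.
Round 3 fires rule 10, giving carrier_assigned.
Round 4 fires rule 2, rule 6, giving cond_2, packed.
Round 5 fires rule 3, giving hazmat_flag.
hazmat_flag first appears in round 5.

5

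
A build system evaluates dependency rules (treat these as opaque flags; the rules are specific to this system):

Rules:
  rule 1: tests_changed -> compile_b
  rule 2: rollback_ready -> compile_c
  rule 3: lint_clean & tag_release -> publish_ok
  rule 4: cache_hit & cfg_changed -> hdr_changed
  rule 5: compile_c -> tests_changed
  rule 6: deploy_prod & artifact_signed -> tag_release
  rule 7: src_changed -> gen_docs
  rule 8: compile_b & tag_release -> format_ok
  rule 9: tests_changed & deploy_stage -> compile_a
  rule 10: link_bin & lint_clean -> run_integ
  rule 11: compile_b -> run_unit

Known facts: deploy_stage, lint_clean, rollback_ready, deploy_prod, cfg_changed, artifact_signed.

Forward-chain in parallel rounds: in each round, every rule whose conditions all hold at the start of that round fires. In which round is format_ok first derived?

4

Round 1: rule 2 [rollback_ready -> compile_c]; rule 6 [deploy_prod & artifact_signed -> tag_release]. Adds compile_c, tag_release.
Round 2: rule 3 [lint_clean & tag_release -> publish_ok]; rule 5 [compile_c -> tests_changed]. Adds publish_ok, tests_changed.
Round 3: rule 1 [tests_changed -> compile_b]; rule 9 [tests_changed & deploy_stage -> compile_a]. Adds compile_b, compile_a.
Round 4: rule 8 [compile_b & tag_release -> format_ok]; rule 11 [compile_b -> run_unit]. Adds format_ok, run_unit.
format_ok first appears in round 4.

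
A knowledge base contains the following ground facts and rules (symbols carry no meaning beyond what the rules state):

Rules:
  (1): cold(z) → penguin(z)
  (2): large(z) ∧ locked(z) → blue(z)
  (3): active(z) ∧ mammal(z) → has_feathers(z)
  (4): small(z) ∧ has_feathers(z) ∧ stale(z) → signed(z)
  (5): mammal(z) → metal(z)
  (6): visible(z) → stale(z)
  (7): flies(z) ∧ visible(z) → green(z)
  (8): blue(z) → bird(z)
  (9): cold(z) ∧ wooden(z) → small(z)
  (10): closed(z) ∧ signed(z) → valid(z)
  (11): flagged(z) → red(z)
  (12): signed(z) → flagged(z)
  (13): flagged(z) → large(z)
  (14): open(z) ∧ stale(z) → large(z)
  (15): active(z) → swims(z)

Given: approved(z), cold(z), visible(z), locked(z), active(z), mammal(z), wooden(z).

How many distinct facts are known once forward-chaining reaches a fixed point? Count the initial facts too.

Round 1 fires (1), (3), (5), (6), (9), (15), giving penguin(z), has_feathers(z), metal(z), stale(z), small(z), swims(z).
Round 2 fires (4), giving signed(z).
Round 3 fires (12), giving flagged(z).
Round 4 fires (11), (13), giving red(z), large(z).
Round 5 fires (2), giving blue(z).
Round 6 fires (8), giving bird(z).
Closure: {active(z), approved(z), bird(z), blue(z), cold(z), flagged(z), has_feathers(z), large(z), locked(z), mammal(z), metal(z), penguin(z), red(z), signed(z), small(z), stale(z), swims(z), visible(z), wooden(z)} — 19 facts.

19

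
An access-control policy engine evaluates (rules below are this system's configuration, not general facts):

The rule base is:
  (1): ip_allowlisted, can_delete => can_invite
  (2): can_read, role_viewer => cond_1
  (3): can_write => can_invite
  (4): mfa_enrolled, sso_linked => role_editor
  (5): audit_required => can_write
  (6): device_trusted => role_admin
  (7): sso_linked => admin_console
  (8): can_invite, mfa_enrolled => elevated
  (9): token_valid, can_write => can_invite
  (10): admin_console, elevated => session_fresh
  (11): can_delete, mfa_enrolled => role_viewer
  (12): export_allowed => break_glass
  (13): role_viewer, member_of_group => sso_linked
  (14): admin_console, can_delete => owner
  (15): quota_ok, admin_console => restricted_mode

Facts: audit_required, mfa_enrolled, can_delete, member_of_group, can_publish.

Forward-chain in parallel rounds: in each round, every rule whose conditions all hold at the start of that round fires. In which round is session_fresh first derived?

4

Round 1 fires (5), (11), giving can_write, role_viewer.
Round 2 fires (3), (13), giving can_invite, sso_linked.
Round 3 fires (4), (7), (8), giving role_editor, admin_console, elevated.
Round 4 fires (10), (14), giving session_fresh, owner.
session_fresh first appears in round 4.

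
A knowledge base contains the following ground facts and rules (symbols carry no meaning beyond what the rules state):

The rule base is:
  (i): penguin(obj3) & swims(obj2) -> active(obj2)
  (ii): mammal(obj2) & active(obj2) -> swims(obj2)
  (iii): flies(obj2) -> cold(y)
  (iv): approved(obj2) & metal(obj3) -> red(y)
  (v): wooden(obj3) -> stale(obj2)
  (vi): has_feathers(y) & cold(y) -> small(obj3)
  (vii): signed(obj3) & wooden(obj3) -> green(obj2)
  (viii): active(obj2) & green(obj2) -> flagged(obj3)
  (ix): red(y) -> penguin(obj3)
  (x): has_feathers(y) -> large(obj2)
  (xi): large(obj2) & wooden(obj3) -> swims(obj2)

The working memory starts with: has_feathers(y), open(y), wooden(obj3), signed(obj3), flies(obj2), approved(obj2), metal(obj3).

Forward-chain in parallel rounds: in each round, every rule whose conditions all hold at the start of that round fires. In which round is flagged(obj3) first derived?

4

Round 1 fires (iii), (iv), (v), (vii), (x), giving cold(y), red(y), stale(obj2), green(obj2), large(obj2).
Round 2 fires (vi), (ix), (xi), giving small(obj3), penguin(obj3), swims(obj2).
Round 3 fires (i), giving active(obj2).
Round 4 fires (viii), giving flagged(obj3).
flagged(obj3) first appears in round 4.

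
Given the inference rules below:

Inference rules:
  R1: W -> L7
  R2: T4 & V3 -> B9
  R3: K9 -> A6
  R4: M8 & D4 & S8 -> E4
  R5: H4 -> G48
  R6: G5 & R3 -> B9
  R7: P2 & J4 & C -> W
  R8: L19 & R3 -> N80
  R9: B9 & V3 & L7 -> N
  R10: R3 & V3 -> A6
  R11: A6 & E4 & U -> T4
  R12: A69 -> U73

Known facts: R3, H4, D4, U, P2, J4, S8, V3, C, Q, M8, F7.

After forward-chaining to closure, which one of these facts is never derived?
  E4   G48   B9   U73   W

Round 1: R4 [M8 & D4 & S8 -> E4]; R5 [H4 -> G48]; R7 [P2 & J4 & C -> W]; R10 [R3 & V3 -> A6]. Adds E4, G48, W, A6.
Round 2: R1 [W -> L7]; R11 [A6 & E4 & U -> T4]. Adds L7, T4.
Round 3: R2 [T4 & V3 -> B9]. Adds B9.
Round 4: R9 [B9 & V3 & L7 -> N]. Adds N.
Derived: E4 (round 1), B9 (round 3), W (round 1), G48 (round 1). U73 never appears in any round.

U73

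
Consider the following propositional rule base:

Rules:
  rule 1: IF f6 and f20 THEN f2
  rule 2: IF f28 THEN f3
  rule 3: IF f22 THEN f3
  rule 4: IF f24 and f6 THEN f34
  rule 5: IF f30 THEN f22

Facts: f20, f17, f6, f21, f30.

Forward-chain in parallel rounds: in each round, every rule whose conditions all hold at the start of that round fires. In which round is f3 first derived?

Round 1 — rule 1, rule 5, derive f2, f22.
Round 2 — rule 3, derive f3.
f3 first appears in round 2.

2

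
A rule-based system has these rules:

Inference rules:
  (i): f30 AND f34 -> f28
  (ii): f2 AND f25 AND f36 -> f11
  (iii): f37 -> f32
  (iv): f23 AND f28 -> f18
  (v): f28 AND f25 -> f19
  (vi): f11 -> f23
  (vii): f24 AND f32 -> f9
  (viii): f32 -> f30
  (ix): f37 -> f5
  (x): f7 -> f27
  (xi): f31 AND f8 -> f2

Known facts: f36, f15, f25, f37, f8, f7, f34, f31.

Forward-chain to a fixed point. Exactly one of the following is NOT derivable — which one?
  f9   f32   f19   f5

Round 1 — (iii), (ix), (x), (xi), derive f32, f5, f27, f2.
Round 2 — (ii), (viii), derive f11, f30.
Round 3 — (i), (vi), derive f28, f23.
Round 4 — (iv), (v), derive f18, f19.
Derived: f32 (round 1), f19 (round 4), f5 (round 1). f9 never appears in any round.

f9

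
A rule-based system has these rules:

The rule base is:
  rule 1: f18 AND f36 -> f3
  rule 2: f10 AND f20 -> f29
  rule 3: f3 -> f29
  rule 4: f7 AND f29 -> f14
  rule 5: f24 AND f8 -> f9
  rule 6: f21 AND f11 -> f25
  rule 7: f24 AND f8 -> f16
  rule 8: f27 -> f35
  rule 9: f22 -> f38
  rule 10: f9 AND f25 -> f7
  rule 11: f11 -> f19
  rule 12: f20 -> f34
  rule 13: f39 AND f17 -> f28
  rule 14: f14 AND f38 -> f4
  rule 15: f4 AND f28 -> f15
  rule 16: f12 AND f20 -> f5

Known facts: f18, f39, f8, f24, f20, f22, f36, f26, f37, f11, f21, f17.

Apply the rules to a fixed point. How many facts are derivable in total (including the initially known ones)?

[1] rule 1 [f18 AND f36 -> f3]; rule 5 [f24 AND f8 -> f9]; rule 6 [f21 AND f11 -> f25]; rule 7 [f24 AND f8 -> f16]; rule 9 [f22 -> f38]; rule 11 [f11 -> f19]; rule 12 [f20 -> f34]; rule 13 [f39 AND f17 -> f28]. ⇒ new: f3, f9, f25, f16, f38, f19, f34, f28.
[2] rule 3 [f3 -> f29]; rule 10 [f9 AND f25 -> f7]. ⇒ new: f29, f7.
[3] rule 4 [f7 AND f29 -> f14]. ⇒ new: f14.
[4] rule 14 [f14 AND f38 -> f4]. ⇒ new: f4.
[5] rule 15 [f4 AND f28 -> f15]. ⇒ new: f15.
Closure: {f11, f14, f15, f16, f17, f18, f19, f20, f21, f22, f24, f25, f26, f28, f29, f3, f34, f36, f37, f38, f39, f4, f7, f8, f9} — 25 facts.

25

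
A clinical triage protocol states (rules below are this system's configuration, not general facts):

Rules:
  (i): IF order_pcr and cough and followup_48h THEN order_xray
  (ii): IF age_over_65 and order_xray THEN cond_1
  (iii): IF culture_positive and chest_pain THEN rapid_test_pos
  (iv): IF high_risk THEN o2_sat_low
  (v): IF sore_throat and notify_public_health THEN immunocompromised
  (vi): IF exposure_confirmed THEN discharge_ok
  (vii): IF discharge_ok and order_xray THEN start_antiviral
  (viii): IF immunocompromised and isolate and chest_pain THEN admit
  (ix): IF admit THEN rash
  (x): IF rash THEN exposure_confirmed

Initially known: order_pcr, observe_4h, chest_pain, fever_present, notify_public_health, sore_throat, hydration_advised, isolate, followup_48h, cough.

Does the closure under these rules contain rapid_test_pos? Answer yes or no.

Round 1: (i) [IF order_pcr and cough and followup_48h THEN order_xray]; (v) [IF sore_throat and notify_public_health THEN immunocompromised]. Adds order_xray, immunocompromised.
Round 2: (viii) [IF immunocompromised and isolate and chest_pain THEN admit]. Adds admit.
Round 3: (ix) [IF admit THEN rash]. Adds rash.
Round 4: (x) [IF rash THEN exposure_confirmed]. Adds exposure_confirmed.
Round 5: (vi) [IF exposure_confirmed THEN discharge_ok]. Adds discharge_ok.
Round 6: (vii) [IF discharge_ok and order_xray THEN start_antiviral]. Adds start_antiviral.
Fixed point reached. rapid_test_pos is concluded only by (iii); (iii) needs culture_positive (never derived).

no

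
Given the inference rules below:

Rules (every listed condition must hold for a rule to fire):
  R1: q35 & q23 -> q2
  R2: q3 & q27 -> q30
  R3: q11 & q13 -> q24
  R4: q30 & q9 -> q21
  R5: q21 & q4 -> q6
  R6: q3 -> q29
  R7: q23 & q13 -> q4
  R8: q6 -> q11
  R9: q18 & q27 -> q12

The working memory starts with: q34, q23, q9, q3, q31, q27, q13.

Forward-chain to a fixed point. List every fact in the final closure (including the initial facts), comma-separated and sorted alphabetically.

Round 1: R2 [q3 & q27 -> q30]; R6 [q3 -> q29]; R7 [q23 & q13 -> q4]. New: q30, q29, q4.
Round 2: R4 [q30 & q9 -> q21]. New: q21.
Round 3: R5 [q21 & q4 -> q6]. New: q6.
Round 4: R8 [q6 -> q11]. New: q11.
Round 5: R3 [q11 & q13 -> q24]. New: q24.

q11, q13, q21, q23, q24, q27, q29, q3, q30, q31, q34, q4, q6, q9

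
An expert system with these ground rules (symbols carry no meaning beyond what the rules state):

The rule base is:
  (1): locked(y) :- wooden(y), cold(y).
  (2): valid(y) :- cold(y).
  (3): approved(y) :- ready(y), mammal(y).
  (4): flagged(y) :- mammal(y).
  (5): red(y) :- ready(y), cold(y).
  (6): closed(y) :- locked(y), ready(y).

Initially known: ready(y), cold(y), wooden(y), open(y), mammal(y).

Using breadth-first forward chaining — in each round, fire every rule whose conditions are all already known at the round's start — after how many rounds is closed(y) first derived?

Round 1: (1) [locked(y) :- wooden(y), cold(y).]; (2) [valid(y) :- cold(y).]; (3) [approved(y) :- ready(y), mammal(y).]; (4) [flagged(y) :- mammal(y).]; (5) [red(y) :- ready(y), cold(y).]. Adds locked(y), valid(y), approved(y), flagged(y), red(y).
Round 2: (6) [closed(y) :- locked(y), ready(y).]. Adds closed(y).
closed(y) first appears in round 2.

2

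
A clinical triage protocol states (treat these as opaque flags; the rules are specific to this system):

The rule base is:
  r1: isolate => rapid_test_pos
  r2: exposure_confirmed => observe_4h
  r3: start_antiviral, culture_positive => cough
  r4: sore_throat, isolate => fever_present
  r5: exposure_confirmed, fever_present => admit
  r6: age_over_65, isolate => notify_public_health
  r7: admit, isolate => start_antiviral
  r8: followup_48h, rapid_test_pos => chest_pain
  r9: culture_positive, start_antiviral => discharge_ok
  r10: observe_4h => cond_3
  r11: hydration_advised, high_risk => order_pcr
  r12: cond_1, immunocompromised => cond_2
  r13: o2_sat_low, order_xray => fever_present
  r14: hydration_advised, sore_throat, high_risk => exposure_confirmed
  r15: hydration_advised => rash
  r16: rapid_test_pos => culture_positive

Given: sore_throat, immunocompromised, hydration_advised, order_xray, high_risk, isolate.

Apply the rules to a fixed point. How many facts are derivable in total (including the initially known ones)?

Round 1: r1 [isolate => rapid_test_pos]; r4 [sore_throat, isolate => fever_present]; r11 [hydration_advised, high_risk => order_pcr]; r14 [hydration_advised, sore_throat, high_risk => exposure_confirmed]; r15 [hydration_advised => rash]. New: rapid_test_pos, fever_present, order_pcr, exposure_confirmed, rash.
Round 2: r2 [exposure_confirmed => observe_4h]; r5 [exposure_confirmed, fever_present => admit]; r16 [rapid_test_pos => culture_positive]. New: observe_4h, admit, culture_positive.
Round 3: r7 [admit, isolate => start_antiviral]; r10 [observe_4h => cond_3]. New: start_antiviral, cond_3.
Round 4: r3 [start_antiviral, culture_positive => cough]; r9 [culture_positive, start_antiviral => discharge_ok]. New: cough, discharge_ok.
Closure: {admit, cond_3, cough, culture_positive, discharge_ok, exposure_confirmed, fever_present, high_risk, hydration_advised, immunocompromised, isolate, observe_4h, order_pcr, order_xray, rapid_test_pos, rash, sore_throat, start_antiviral} — 18 facts.

18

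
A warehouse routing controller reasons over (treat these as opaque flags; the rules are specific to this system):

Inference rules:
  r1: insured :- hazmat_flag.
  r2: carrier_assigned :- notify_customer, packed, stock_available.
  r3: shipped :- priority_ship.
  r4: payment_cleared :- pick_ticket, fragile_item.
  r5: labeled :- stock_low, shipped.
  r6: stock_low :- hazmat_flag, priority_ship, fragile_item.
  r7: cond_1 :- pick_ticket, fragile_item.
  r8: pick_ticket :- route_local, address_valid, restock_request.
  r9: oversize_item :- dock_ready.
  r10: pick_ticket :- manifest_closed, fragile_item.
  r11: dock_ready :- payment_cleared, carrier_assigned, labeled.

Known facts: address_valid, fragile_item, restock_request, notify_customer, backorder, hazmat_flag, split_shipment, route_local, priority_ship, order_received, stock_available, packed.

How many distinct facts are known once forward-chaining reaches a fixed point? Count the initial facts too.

22

Round 1: r1 [insured :- hazmat_flag.]; r2 [carrier_assigned :- notify_customer, packed, stock_available.]; r3 [shipped :- priority_ship.]; r6 [stock_low :- hazmat_flag, priority_ship, fragile_item.]; r8 [pick_ticket :- route_local, address_valid, restock_request.]. Adds insured, carrier_assigned, shipped, stock_low, pick_ticket.
Round 2: r4 [payment_cleared :- pick_ticket, fragile_item.]; r5 [labeled :- stock_low, shipped.]; r7 [cond_1 :- pick_ticket, fragile_item.]. Adds payment_cleared, labeled, cond_1.
Round 3: r11 [dock_ready :- payment_cleared, carrier_assigned, labeled.]. Adds dock_ready.
Round 4: r9 [oversize_item :- dock_ready.]. Adds oversize_item.
Closure: {address_valid, backorder, carrier_assigned, cond_1, dock_ready, fragile_item, hazmat_flag, insured, labeled, notify_customer, order_received, oversize_item, packed, payment_cleared, pick_ticket, priority_ship, restock_request, route_local, shipped, split_shipment, stock_available, stock_low} — 22 facts.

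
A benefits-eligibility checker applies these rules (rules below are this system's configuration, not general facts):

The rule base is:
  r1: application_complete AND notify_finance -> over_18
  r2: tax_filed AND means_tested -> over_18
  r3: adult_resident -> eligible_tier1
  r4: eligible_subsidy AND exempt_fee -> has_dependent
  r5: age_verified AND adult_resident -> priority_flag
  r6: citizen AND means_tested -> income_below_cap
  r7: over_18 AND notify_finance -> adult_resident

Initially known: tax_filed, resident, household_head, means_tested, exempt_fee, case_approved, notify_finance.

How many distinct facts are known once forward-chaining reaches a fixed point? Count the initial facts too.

Round 1 — r2, derive over_18.
Round 2 — r7, derive adult_resident.
Round 3 — r3, derive eligible_tier1.
Closure: {adult_resident, case_approved, eligible_tier1, exempt_fee, household_head, means_tested, notify_finance, over_18, resident, tax_filed} — 10 facts.

10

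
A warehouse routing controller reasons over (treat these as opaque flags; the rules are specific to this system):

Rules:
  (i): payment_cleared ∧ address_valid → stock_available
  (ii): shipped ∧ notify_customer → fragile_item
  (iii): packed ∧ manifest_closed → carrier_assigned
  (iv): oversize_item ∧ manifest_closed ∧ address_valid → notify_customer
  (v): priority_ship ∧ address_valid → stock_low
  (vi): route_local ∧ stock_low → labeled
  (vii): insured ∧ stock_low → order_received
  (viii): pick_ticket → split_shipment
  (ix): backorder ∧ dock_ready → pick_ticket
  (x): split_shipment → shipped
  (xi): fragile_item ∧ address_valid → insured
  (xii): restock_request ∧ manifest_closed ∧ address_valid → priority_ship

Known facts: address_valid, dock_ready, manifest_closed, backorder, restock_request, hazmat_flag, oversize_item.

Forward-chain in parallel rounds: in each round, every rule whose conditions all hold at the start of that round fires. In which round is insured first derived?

Round 1 — (iv), (ix), (xii), derive notify_customer, pick_ticket, priority_ship.
Round 2 — (v), (viii), derive stock_low, split_shipment.
Round 3 — (x), derive shipped.
Round 4 — (ii), derive fragile_item.
Round 5 — (xi), derive insured.
insured first appears in round 5.

5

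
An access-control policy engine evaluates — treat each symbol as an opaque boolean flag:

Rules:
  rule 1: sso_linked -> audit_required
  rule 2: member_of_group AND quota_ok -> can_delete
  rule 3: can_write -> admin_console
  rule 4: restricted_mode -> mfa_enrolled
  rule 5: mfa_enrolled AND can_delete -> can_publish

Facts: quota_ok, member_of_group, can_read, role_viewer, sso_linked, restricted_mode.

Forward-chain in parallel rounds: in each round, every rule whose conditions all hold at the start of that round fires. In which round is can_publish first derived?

Round 1 — rule 1, rule 2, rule 4, derive audit_required, can_delete, mfa_enrolled.
Round 2 — rule 5, derive can_publish.
can_publish first appears in round 2.

2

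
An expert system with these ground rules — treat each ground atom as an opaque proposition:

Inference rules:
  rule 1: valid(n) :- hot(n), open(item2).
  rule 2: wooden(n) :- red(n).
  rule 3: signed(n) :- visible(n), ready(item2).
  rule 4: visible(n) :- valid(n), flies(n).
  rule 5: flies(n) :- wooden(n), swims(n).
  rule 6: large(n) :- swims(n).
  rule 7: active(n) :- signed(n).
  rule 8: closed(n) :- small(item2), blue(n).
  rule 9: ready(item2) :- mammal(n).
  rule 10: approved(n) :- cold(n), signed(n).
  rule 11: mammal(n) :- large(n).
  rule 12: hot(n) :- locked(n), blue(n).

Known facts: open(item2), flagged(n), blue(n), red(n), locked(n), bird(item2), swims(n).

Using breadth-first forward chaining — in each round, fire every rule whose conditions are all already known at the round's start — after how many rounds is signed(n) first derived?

[1] rule 2 [wooden(n) :- red(n).]; rule 6 [large(n) :- swims(n).]; rule 12 [hot(n) :- locked(n), blue(n).]. ⇒ new: wooden(n), large(n), hot(n).
[2] rule 1 [valid(n) :- hot(n), open(item2).]; rule 5 [flies(n) :- wooden(n), swims(n).]; rule 11 [mammal(n) :- large(n).]. ⇒ new: valid(n), flies(n), mammal(n).
[3] rule 4 [visible(n) :- valid(n), flies(n).]; rule 9 [ready(item2) :- mammal(n).]. ⇒ new: visible(n), ready(item2).
[4] rule 3 [signed(n) :- visible(n), ready(item2).]. ⇒ new: signed(n).
signed(n) first appears in round 4.

4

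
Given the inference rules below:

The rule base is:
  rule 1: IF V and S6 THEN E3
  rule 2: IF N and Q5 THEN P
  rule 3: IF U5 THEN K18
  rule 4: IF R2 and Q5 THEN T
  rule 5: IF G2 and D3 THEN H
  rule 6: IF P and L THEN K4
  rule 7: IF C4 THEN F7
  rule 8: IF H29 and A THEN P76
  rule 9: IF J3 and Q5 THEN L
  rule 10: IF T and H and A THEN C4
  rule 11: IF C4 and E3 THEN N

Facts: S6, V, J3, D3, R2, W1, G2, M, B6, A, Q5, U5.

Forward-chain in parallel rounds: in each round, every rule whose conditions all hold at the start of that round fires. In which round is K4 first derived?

5

[1] rule 1 [IF V and S6 THEN E3]; rule 3 [IF U5 THEN K18]; rule 4 [IF R2 and Q5 THEN T]; rule 5 [IF G2 and D3 THEN H]; rule 9 [IF J3 and Q5 THEN L]. ⇒ new: E3, K18, T, H, L.
[2] rule 10 [IF T and H and A THEN C4]. ⇒ new: C4.
[3] rule 7 [IF C4 THEN F7]; rule 11 [IF C4 and E3 THEN N]. ⇒ new: F7, N.
[4] rule 2 [IF N and Q5 THEN P]. ⇒ new: P.
[5] rule 6 [IF P and L THEN K4]. ⇒ new: K4.
K4 first appears in round 5.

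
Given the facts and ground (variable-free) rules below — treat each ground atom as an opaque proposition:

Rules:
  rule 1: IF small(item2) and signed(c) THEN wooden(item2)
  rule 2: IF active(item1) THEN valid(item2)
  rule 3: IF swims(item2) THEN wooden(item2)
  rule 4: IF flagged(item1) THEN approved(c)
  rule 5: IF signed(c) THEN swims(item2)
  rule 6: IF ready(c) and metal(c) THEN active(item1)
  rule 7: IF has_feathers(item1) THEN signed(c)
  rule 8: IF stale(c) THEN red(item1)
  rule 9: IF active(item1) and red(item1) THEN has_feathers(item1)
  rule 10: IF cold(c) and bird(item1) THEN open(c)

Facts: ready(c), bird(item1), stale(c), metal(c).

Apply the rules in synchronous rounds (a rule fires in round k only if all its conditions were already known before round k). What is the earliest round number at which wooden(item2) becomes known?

5

[1] rule 6 [IF ready(c) and metal(c) THEN active(item1)]; rule 8 [IF stale(c) THEN red(item1)]. ⇒ new: active(item1), red(item1).
[2] rule 2 [IF active(item1) THEN valid(item2)]; rule 9 [IF active(item1) and red(item1) THEN has_feathers(item1)]. ⇒ new: valid(item2), has_feathers(item1).
[3] rule 7 [IF has_feathers(item1) THEN signed(c)]. ⇒ new: signed(c).
[4] rule 5 [IF signed(c) THEN swims(item2)]. ⇒ new: swims(item2).
[5] rule 3 [IF swims(item2) THEN wooden(item2)]. ⇒ new: wooden(item2).
wooden(item2) first appears in round 5.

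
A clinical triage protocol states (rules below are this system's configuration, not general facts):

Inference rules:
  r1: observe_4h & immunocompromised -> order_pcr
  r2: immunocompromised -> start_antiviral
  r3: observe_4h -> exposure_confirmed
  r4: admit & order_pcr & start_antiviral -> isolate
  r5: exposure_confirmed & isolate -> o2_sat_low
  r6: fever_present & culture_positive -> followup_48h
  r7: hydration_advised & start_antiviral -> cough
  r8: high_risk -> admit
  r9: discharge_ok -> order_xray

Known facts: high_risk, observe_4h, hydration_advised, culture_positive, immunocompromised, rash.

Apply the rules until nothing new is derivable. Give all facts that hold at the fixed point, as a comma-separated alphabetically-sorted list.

admit, cough, culture_positive, exposure_confirmed, high_risk, hydration_advised, immunocompromised, isolate, o2_sat_low, observe_4h, order_pcr, rash, start_antiviral

Round 1 — r1, r2, r3, r8, derive order_pcr, start_antiviral, exposure_confirmed, admit.
Round 2 — r4, r7, derive isolate, cough.
Round 3 — r5, derive o2_sat_low.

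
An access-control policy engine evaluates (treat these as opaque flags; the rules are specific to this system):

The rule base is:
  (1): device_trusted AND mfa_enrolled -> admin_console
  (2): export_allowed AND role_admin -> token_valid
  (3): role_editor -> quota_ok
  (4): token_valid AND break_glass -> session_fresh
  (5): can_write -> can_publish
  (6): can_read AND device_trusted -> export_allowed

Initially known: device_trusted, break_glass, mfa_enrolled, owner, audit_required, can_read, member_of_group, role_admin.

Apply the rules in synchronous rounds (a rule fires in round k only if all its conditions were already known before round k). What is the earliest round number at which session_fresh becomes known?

Round 1 — (1), (6), derive admin_console, export_allowed.
Round 2 — (2), derive token_valid.
Round 3 — (4), derive session_fresh.
session_fresh first appears in round 3.

3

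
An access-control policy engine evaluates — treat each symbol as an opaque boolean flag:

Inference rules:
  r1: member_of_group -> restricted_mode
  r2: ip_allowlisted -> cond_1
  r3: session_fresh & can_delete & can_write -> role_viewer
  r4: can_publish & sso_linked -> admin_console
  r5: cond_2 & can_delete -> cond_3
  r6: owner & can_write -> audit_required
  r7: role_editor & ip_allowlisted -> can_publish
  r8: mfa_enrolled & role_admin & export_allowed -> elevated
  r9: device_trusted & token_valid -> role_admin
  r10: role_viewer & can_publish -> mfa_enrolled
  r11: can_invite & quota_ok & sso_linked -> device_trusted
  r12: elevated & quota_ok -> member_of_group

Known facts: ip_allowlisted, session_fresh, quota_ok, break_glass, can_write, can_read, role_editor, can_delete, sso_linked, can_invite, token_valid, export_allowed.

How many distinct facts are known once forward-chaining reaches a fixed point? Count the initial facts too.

22

Round 1 — r2, r3, r7, r11, derive cond_1, role_viewer, can_publish, device_trusted.
Round 2 — r4, r9, r10, derive admin_console, role_admin, mfa_enrolled.
Round 3 — r8, derive elevated.
Round 4 — r12, derive member_of_group.
Round 5 — r1, derive restricted_mode.
Closure: {admin_console, break_glass, can_delete, can_invite, can_publish, can_read, can_write, cond_1, device_trusted, elevated, export_allowed, ip_allowlisted, member_of_group, mfa_enrolled, quota_ok, restricted_mode, role_admin, role_editor, role_viewer, session_fresh, sso_linked, token_valid} — 22 facts.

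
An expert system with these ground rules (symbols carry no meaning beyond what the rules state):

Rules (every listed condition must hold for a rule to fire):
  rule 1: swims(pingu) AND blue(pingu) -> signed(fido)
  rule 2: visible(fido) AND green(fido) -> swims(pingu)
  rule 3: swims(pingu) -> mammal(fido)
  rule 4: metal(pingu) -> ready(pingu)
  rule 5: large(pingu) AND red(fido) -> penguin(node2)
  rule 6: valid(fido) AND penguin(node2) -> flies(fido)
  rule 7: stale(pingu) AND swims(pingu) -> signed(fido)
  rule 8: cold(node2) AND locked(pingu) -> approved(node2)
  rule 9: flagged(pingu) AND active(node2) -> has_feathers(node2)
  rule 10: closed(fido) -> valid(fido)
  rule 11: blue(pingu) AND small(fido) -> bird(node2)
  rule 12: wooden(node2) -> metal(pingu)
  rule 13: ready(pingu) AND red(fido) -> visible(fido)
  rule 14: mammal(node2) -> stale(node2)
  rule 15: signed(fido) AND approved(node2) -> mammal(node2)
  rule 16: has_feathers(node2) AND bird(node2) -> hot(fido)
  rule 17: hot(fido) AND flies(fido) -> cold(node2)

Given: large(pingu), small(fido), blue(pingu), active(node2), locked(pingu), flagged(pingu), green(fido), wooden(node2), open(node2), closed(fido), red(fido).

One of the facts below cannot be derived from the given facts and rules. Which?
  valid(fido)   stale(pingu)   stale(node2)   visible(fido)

[1] rule 5 [large(pingu) AND red(fido) -> penguin(node2)]; rule 9 [flagged(pingu) AND active(node2) -> has_feathers(node2)]; rule 10 [closed(fido) -> valid(fido)]; rule 11 [blue(pingu) AND small(fido) -> bird(node2)]; rule 12 [wooden(node2) -> metal(pingu)]. ⇒ new: penguin(node2), has_feathers(node2), valid(fido), bird(node2), metal(pingu).
[2] rule 4 [metal(pingu) -> ready(pingu)]; rule 6 [valid(fido) AND penguin(node2) -> flies(fido)]; rule 16 [has_feathers(node2) AND bird(node2) -> hot(fido)]. ⇒ new: ready(pingu), flies(fido), hot(fido).
[3] rule 13 [ready(pingu) AND red(fido) -> visible(fido)]; rule 17 [hot(fido) AND flies(fido) -> cold(node2)]. ⇒ new: visible(fido), cold(node2).
[4] rule 2 [visible(fido) AND green(fido) -> swims(pingu)]; rule 8 [cold(node2) AND locked(pingu) -> approved(node2)]. ⇒ new: swims(pingu), approved(node2).
[5] rule 1 [swims(pingu) AND blue(pingu) -> signed(fido)]; rule 3 [swims(pingu) -> mammal(fido)]. ⇒ new: signed(fido), mammal(fido).
[6] rule 15 [signed(fido) AND approved(node2) -> mammal(node2)]. ⇒ new: mammal(node2).
[7] rule 14 [mammal(node2) -> stale(node2)]. ⇒ new: stale(node2).
Derived: stale(node2) (round 7), valid(fido) (round 1), visible(fido) (round 3). stale(pingu) never appears in any round.

stale(pingu)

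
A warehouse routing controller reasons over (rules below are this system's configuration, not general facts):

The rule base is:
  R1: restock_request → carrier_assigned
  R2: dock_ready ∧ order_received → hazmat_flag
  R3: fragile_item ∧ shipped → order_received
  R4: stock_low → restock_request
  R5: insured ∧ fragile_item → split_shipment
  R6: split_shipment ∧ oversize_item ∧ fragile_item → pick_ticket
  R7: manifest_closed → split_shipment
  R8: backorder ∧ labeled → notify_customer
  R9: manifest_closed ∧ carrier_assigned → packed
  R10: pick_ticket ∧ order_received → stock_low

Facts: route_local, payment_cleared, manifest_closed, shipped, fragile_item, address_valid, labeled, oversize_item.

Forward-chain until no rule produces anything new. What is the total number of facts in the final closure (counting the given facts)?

Round 1: R3 [fragile_item ∧ shipped → order_received]; R7 [manifest_closed → split_shipment]. New: order_received, split_shipment.
Round 2: R6 [split_shipment ∧ oversize_item ∧ fragile_item → pick_ticket]. New: pick_ticket.
Round 3: R10 [pick_ticket ∧ order_received → stock_low]. New: stock_low.
Round 4: R4 [stock_low → restock_request]. New: restock_request.
Round 5: R1 [restock_request → carrier_assigned]. New: carrier_assigned.
Round 6: R9 [manifest_closed ∧ carrier_assigned → packed]. New: packed.
Closure: {address_valid, carrier_assigned, fragile_item, labeled, manifest_closed, order_received, oversize_item, packed, payment_cleared, pick_ticket, restock_request, route_local, shipped, split_shipment, stock_low} — 15 facts.

15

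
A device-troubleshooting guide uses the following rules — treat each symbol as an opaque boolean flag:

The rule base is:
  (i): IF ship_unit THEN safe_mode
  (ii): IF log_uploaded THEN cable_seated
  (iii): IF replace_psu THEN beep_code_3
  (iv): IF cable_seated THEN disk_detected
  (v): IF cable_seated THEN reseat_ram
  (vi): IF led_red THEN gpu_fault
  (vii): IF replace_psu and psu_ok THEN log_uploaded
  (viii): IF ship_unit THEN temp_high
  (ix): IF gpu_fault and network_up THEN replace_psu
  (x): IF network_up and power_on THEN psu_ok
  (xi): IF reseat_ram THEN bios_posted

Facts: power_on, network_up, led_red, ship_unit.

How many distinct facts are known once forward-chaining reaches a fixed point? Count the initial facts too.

Round 1: (i) [IF ship_unit THEN safe_mode]; (vi) [IF led_red THEN gpu_fault]; (viii) [IF ship_unit THEN temp_high]; (x) [IF network_up and power_on THEN psu_ok]. Adds safe_mode, gpu_fault, temp_high, psu_ok.
Round 2: (ix) [IF gpu_fault and network_up THEN replace_psu]. Adds replace_psu.
Round 3: (iii) [IF replace_psu THEN beep_code_3]; (vii) [IF replace_psu and psu_ok THEN log_uploaded]. Adds beep_code_3, log_uploaded.
Round 4: (ii) [IF log_uploaded THEN cable_seated]. Adds cable_seated.
Round 5: (iv) [IF cable_seated THEN disk_detected]; (v) [IF cable_seated THEN reseat_ram]. Adds disk_detected, reseat_ram.
Round 6: (xi) [IF reseat_ram THEN bios_posted]. Adds bios_posted.
Closure: {beep_code_3, bios_posted, cable_seated, disk_detected, gpu_fault, led_red, log_uploaded, network_up, power_on, psu_ok, replace_psu, reseat_ram, safe_mode, ship_unit, temp_high} — 15 facts.

15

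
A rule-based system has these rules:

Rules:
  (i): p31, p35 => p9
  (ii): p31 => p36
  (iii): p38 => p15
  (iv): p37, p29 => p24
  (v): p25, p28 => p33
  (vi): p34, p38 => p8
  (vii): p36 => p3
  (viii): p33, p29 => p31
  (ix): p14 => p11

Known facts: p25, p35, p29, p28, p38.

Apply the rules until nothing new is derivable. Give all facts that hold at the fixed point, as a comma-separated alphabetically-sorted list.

p15, p25, p28, p29, p3, p31, p33, p35, p36, p38, p9

[1] (iii) [p38 => p15]; (v) [p25, p28 => p33]. ⇒ new: p15, p33.
[2] (viii) [p33, p29 => p31]. ⇒ new: p31.
[3] (i) [p31, p35 => p9]; (ii) [p31 => p36]. ⇒ new: p9, p36.
[4] (vii) [p36 => p3]. ⇒ new: p3.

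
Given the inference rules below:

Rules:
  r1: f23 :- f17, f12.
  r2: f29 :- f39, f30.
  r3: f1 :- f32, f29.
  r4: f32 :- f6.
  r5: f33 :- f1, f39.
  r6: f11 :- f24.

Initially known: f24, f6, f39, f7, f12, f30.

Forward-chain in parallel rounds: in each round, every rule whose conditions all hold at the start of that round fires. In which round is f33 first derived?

3

[1] r2 [f29 :- f39, f30.]; r4 [f32 :- f6.]; r6 [f11 :- f24.]. ⇒ new: f29, f32, f11.
[2] r3 [f1 :- f32, f29.]. ⇒ new: f1.
[3] r5 [f33 :- f1, f39.]. ⇒ new: f33.
f33 first appears in round 3.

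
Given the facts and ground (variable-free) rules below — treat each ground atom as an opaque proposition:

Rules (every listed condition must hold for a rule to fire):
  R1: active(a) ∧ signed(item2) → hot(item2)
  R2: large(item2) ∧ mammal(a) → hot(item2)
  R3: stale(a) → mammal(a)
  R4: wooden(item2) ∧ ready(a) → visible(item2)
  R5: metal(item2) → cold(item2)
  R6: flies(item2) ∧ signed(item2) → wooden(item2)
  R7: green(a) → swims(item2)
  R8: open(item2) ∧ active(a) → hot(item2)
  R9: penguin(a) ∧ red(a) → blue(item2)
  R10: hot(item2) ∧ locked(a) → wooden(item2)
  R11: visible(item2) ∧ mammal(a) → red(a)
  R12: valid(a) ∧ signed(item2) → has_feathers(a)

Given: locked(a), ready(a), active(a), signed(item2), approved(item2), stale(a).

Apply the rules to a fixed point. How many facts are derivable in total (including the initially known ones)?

11

Round 1: R1 [active(a) ∧ signed(item2) → hot(item2)]; R3 [stale(a) → mammal(a)]. New: hot(item2), mammal(a).
Round 2: R10 [hot(item2) ∧ locked(a) → wooden(item2)]. New: wooden(item2).
Round 3: R4 [wooden(item2) ∧ ready(a) → visible(item2)]. New: visible(item2).
Round 4: R11 [visible(item2) ∧ mammal(a) → red(a)]. New: red(a).
Closure: {active(a), approved(item2), hot(item2), locked(a), mammal(a), ready(a), red(a), signed(item2), stale(a), visible(item2), wooden(item2)} — 11 facts.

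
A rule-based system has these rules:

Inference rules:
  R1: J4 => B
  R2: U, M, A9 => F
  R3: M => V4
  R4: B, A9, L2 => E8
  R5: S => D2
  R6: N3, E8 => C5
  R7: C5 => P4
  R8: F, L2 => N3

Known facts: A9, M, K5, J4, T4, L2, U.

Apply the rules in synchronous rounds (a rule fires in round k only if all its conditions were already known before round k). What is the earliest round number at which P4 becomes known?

4

Round 1: R1 [J4 => B]; R2 [U, M, A9 => F]; R3 [M => V4]. Adds B, F, V4.
Round 2: R4 [B, A9, L2 => E8]; R8 [F, L2 => N3]. Adds E8, N3.
Round 3: R6 [N3, E8 => C5]. Adds C5.
Round 4: R7 [C5 => P4]. Adds P4.
P4 first appears in round 4.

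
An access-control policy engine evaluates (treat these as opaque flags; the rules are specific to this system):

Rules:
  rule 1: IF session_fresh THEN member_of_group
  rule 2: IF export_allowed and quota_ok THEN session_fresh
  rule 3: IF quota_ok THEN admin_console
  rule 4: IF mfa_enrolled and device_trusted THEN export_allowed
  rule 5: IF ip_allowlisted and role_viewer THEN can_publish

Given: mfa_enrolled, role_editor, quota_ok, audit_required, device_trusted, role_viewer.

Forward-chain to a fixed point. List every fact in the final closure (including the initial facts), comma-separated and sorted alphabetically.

Round 1 — rule 3, rule 4, derive admin_console, export_allowed.
Round 2 — rule 2, derive session_fresh.
Round 3 — rule 1, derive member_of_group.

admin_console, audit_required, device_trusted, export_allowed, member_of_group, mfa_enrolled, quota_ok, role_editor, role_viewer, session_fresh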